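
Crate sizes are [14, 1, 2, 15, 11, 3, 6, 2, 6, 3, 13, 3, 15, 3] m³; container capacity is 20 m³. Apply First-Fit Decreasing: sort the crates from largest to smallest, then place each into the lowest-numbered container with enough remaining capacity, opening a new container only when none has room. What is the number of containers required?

5 containers

Sorted descending: 15, 15, 14, 13, 11, 6, 6, 3, 3, 3, 3, 2, 2, 1.
Put 15 m³ in container 1; 5 m³ remain.
Put 15 m³ in container 2; 5 m³ remain.
Put 14 m³ in container 3; 6 m³ remain.
Put 13 m³ in container 4; 7 m³ remain.
Put 11 m³ in container 5; 9 m³ remain.
Put 6 m³ in container 3; 0 m³ remain.
Put 6 m³ in container 4; 1 m³ remain.
Put 3 m³ in container 1; 2 m³ remain.
Put 3 m³ in container 2; 2 m³ remain.
Put 3 m³ in container 5; 6 m³ remain.
Put 3 m³ in container 5; 3 m³ remain.
Put 2 m³ in container 1; 0 m³ remain.
Put 2 m³ in container 2; 0 m³ remain.
Put 1 m³ in container 4; 0 m³ remain.
Final containers: [15,3,2] [15,3,2] [14,6] [13,6,1] [11,3,3].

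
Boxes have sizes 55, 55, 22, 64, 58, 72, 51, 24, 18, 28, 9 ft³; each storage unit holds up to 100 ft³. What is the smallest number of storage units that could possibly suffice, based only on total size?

Total size = 55 + 55 + 22 + 64 + 58 + 72 + 51 + 24 + 18 + 28 + 9 = 456 ft³.
⌈456 / 100⌉ = 5.

5 storage units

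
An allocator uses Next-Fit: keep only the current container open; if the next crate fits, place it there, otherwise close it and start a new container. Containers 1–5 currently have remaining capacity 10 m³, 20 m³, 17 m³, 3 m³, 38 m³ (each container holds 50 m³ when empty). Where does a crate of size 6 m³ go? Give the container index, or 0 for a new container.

5

Next-Fit only looks at container 5, which has 38 m³ free.
6 m³ fits there.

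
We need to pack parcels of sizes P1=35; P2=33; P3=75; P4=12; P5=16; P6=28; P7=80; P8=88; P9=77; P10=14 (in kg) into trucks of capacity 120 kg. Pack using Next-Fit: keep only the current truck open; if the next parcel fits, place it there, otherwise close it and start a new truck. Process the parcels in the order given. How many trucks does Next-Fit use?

5 trucks

Put P1 (35 kg) in truck 1; 85 kg remain.
Put P2 (33 kg) in truck 1; 52 kg remain.
Put P3 (75 kg) in truck 2; 45 kg remain.
Put P4 (12 kg) in truck 2; 33 kg remain.
Put P5 (16 kg) in truck 2; 17 kg remain.
Put P6 (28 kg) in truck 3; 92 kg remain.
Put P7 (80 kg) in truck 3; 12 kg remain.
Put P8 (88 kg) in truck 4; 32 kg remain.
Put P9 (77 kg) in truck 5; 43 kg remain.
Put P10 (14 kg) in truck 5; 29 kg remain.
Final trucks: [35,33] [75,12,16] [28,80] [88] [77,14].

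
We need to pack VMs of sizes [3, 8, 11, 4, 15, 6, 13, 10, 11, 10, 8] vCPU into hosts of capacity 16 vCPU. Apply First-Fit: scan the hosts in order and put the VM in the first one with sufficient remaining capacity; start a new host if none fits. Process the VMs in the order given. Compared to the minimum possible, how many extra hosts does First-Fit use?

First-Fit: [3,8,4] [11] [15] [6,10] [13] [11] [10] [8] → 8 hosts.
Total size 99 vCPU; any packing needs at least ⌈99/16⌉ = 7 hosts.
An optimal packing achieves that bound: [15] [13,3] [11,4] [11] [10,6] [10] [8,8] → 7 hosts.
Excess: 8 − 7 = 1.

1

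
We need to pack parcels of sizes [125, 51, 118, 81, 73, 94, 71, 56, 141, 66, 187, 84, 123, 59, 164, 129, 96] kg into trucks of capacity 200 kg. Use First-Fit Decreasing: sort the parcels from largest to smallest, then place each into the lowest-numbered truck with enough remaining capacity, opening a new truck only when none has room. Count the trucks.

Sorted descending: 187, 164, 141, 129, 125, 123, 118, 96, 94, 84, 81, 73, 71, 66, 59, 56, 51.
Put 187 kg in truck 1; 13 kg remain.
Put 164 kg in truck 2; 36 kg remain.
Put 141 kg in truck 3; 59 kg remain.
Put 129 kg in truck 4; 71 kg remain.
Put 125 kg in truck 5; 75 kg remain.
Put 123 kg in truck 6; 77 kg remain.
Put 118 kg in truck 7; 82 kg remain.
Put 96 kg in truck 8; 104 kg remain.
Put 94 kg in truck 8; 10 kg remain.
Put 84 kg in truck 9; 116 kg remain.
Put 81 kg in truck 7; 1 kg remain.
Put 73 kg in truck 5; 2 kg remain.
Put 71 kg in truck 4; 0 kg remain.
Put 66 kg in truck 6; 11 kg remain.
Put 59 kg in truck 3; 0 kg remain.
Put 56 kg in truck 9; 60 kg remain.
Put 51 kg in truck 9; 9 kg remain.
Final trucks: [187] [164] [141,59] [129,71] [125,73] [123,66] [118,81] [96,94] [84,56,51].

9 trucks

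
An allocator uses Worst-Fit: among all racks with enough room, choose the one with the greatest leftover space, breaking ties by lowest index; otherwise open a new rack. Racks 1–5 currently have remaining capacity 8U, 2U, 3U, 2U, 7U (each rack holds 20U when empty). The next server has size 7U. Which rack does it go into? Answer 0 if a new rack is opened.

Racks with room: rack 1 (8U), rack 5 (7U).
Most room is rack 1 with 8U free.

1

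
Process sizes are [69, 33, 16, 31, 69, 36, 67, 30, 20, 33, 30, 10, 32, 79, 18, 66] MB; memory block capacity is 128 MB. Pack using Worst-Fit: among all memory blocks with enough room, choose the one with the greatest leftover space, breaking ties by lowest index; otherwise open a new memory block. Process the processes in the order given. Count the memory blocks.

Put 69 MB in memory block 1; 59 MB remain.
Put 33 MB in memory block 1; 26 MB remain.
Put 16 MB in memory block 1; 10 MB remain.
Put 31 MB in memory block 2; 97 MB remain.
Put 69 MB in memory block 2; 28 MB remain.
Put 36 MB in memory block 3; 92 MB remain.
Put 67 MB in memory block 3; 25 MB remain.
Put 30 MB in memory block 4; 98 MB remain.
Put 20 MB in memory block 4; 78 MB remain.
Put 33 MB in memory block 4; 45 MB remain.
Put 30 MB in memory block 4; 15 MB remain.
Put 10 MB in memory block 2; 18 MB remain.
Put 32 MB in memory block 5; 96 MB remain.
Put 79 MB in memory block 5; 17 MB remain.
Put 18 MB in memory block 3; 7 MB remain.
Put 66 MB in memory block 6; 62 MB remain.
Final memory blocks: [69,33,16] [31,69,10] [36,67,18] [30,20,33,30] [32,79] [66].

6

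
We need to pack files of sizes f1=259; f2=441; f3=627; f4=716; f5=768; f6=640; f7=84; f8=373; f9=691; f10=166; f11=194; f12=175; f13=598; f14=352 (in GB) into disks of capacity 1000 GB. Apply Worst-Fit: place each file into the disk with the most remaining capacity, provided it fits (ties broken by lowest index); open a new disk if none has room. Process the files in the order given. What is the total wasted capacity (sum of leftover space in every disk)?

disk 1: place f1 (259 GB), 741 GB left
disk 1: place f2 (441 GB), 300 GB left
disk 2: place f3 (627 GB), 373 GB left
disk 3: place f4 (716 GB), 284 GB left
disk 4: place f5 (768 GB), 232 GB left
disk 5: place f6 (640 GB), 360 GB left
disk 2: place f7 (84 GB), 289 GB left
disk 6: place f8 (373 GB), 627 GB left
disk 7: place f9 (691 GB), 309 GB left
disk 6: place f10 (166 GB), 461 GB left
disk 6: place f11 (194 GB), 267 GB left
disk 5: place f12 (175 GB), 185 GB left
disk 8: place f13 (598 GB), 402 GB left
disk 8: place f14 (352 GB), 50 GB left
8 disks × 1000 GB = 8000 GB; used 6084 GB; unused 1916 GB.

1916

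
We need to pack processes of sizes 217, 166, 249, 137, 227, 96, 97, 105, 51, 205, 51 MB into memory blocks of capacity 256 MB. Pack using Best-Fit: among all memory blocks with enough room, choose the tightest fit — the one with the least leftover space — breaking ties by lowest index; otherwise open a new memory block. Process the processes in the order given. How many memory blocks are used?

Put 217 MB in memory block 1; 39 MB remain.
Put 166 MB in memory block 2; 90 MB remain.
Put 249 MB in memory block 3; 7 MB remain.
Put 137 MB in memory block 4; 119 MB remain.
Put 227 MB in memory block 5; 29 MB remain.
Put 96 MB in memory block 4; 23 MB remain.
Put 97 MB in memory block 6; 159 MB remain.
Put 105 MB in memory block 6; 54 MB remain.
Put 51 MB in memory block 6; 3 MB remain.
Put 205 MB in memory block 7; 51 MB remain.
Put 51 MB in memory block 7; 0 MB remain.
Final memory blocks: [217] [166] [249] [137,96] [227] [97,105,51] [205,51].

7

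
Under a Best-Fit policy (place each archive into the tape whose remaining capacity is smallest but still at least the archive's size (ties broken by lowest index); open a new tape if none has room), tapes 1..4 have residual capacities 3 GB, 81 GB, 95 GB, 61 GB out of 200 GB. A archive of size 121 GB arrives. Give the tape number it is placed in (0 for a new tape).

No tape has ≥ 121 GB free, so a new tape is opened.

0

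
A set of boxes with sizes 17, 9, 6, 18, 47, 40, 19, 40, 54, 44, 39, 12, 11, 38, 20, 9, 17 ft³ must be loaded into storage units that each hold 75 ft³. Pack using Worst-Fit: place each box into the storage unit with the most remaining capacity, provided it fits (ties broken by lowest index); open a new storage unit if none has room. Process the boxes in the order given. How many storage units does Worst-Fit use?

Put 17 ft³ in storage unit 1; 58 ft³ remain.
Put 9 ft³ in storage unit 1; 49 ft³ remain.
Put 6 ft³ in storage unit 1; 43 ft³ remain.
Put 18 ft³ in storage unit 1; 25 ft³ remain.
Put 47 ft³ in storage unit 2; 28 ft³ remain.
Put 40 ft³ in storage unit 3; 35 ft³ remain.
Put 19 ft³ in storage unit 3; 16 ft³ remain.
Put 40 ft³ in storage unit 4; 35 ft³ remain.
Put 54 ft³ in storage unit 5; 21 ft³ remain.
Put 44 ft³ in storage unit 6; 31 ft³ remain.
Put 39 ft³ in storage unit 7; 36 ft³ remain.
Put 12 ft³ in storage unit 7; 24 ft³ remain.
Put 11 ft³ in storage unit 4; 24 ft³ remain.
Put 38 ft³ in storage unit 8; 37 ft³ remain.
Put 20 ft³ in storage unit 8; 17 ft³ remain.
Put 9 ft³ in storage unit 6; 22 ft³ remain.
Put 17 ft³ in storage unit 2; 11 ft³ remain.

8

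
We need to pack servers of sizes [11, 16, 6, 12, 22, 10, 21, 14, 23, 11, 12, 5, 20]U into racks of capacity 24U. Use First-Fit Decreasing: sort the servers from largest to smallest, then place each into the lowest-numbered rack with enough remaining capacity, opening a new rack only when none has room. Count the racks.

Sorted descending: 23, 22, 21, 20, 16, 14, 12, 12, 11, 11, 10, 6, 5.
Put 23U in rack 1; 1U remain.
Put 22U in rack 2; 2U remain.
Put 21U in rack 3; 3U remain.
Put 20U in rack 4; 4U remain.
Put 16U in rack 5; 8U remain.
Put 14U in rack 6; 10U remain.
Put 12U in rack 7; 12U remain.
Put 12U in rack 7; 0U remain.
Put 11U in rack 8; 13U remain.
Put 11U in rack 8; 2U remain.
Put 10U in rack 6; 0U remain.
Put 6U in rack 5; 2U remain.
Put 5U in rack 9; 19U remain.

9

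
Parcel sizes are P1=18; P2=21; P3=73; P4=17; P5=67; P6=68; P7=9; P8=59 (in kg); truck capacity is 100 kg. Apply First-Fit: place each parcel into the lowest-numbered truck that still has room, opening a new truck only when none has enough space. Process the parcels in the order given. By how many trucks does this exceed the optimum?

First-Fit: [18,21,17,9] [73] [67] [68] [59] → 5 trucks.
Total size 332 kg; any packing needs at least ⌈332/100⌉ = 4 trucks.
An optimal packing achieves that bound: [73,21] [68,18,9] [67,17] [59] → 4 trucks.
Excess: 5 − 4 = 1.

1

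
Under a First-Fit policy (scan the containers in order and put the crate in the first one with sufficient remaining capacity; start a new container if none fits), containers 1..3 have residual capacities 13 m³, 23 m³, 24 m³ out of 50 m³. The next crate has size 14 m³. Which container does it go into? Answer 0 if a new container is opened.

Containers with room: container 2 (23 m³), container 3 (24 m³).
The first with room is container 2.

2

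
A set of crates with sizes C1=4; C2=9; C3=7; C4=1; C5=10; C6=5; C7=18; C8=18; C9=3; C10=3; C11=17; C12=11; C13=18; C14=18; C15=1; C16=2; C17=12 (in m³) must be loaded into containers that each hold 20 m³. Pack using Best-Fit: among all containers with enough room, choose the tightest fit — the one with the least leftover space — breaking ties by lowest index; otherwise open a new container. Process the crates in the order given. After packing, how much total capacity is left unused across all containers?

container 1: place C1 (4 m³), 16 m³ left
container 1: place C2 (9 m³), 7 m³ left
container 1: place C3 (7 m³), 0 m³ left
container 2: place C4 (1 m³), 19 m³ left
container 2: place C5 (10 m³), 9 m³ left
container 2: place C6 (5 m³), 4 m³ left
container 3: place C7 (18 m³), 2 m³ left
container 4: place C8 (18 m³), 2 m³ left
container 2: place C9 (3 m³), 1 m³ left
container 5: place C10 (3 m³), 17 m³ left
container 5: place C11 (17 m³), 0 m³ left
container 6: place C12 (11 m³), 9 m³ left
container 7: place C13 (18 m³), 2 m³ left
container 8: place C14 (18 m³), 2 m³ left
container 2: place C15 (1 m³), 0 m³ left
container 3: place C16 (2 m³), 0 m³ left
container 9: place C17 (12 m³), 8 m³ left
9 containers × 20 m³ = 180 m³; used 157 m³; unused 23 m³.

23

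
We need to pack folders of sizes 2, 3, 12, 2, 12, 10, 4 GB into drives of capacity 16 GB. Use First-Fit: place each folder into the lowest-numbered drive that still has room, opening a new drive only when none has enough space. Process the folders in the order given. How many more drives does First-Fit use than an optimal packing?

First-Fit: [2,3,2,4] [12] [12] [10] → 4 drives.
Total size 45 GB; any packing needs at least ⌈45/16⌉ = 3 drives.
An optimal packing achieves that bound: [12,4] [12,3] [10,2,2] → 3 drives.
Excess: 4 − 3 = 1.

1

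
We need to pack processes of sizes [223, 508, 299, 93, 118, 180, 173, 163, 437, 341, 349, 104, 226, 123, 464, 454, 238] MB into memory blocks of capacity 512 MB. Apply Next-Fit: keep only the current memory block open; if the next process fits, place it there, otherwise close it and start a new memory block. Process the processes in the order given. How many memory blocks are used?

12

223 MB → memory block 1 (remaining 289 MB)
508 MB → memory block 2 (remaining 4 MB)
299 MB → memory block 3 (remaining 213 MB)
93 MB → memory block 3 (remaining 120 MB)
118 MB → memory block 3 (remaining 2 MB)
180 MB → memory block 4 (remaining 332 MB)
173 MB → memory block 4 (remaining 159 MB)
163 MB → memory block 5 (remaining 349 MB)
437 MB → memory block 6 (remaining 75 MB)
341 MB → memory block 7 (remaining 171 MB)
349 MB → memory block 8 (remaining 163 MB)
104 MB → memory block 8 (remaining 59 MB)
226 MB → memory block 9 (remaining 286 MB)
123 MB → memory block 9 (remaining 163 MB)
464 MB → memory block 10 (remaining 48 MB)
454 MB → memory block 11 (remaining 58 MB)
238 MB → memory block 12 (remaining 274 MB)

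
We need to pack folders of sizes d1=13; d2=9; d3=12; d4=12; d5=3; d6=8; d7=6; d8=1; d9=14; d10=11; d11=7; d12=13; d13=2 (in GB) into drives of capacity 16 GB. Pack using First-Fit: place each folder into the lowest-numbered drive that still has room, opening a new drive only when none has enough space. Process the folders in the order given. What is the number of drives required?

d1 (13 GB) → drive 1 (remaining 3 GB)
d2 (9 GB) → drive 2 (remaining 7 GB)
d3 (12 GB) → drive 3 (remaining 4 GB)
d4 (12 GB) → drive 4 (remaining 4 GB)
d5 (3 GB) → drive 1 (remaining 0 GB)
d6 (8 GB) → drive 5 (remaining 8 GB)
d7 (6 GB) → drive 2 (remaining 1 GB)
d8 (1 GB) → drive 2 (remaining 0 GB)
d9 (14 GB) → drive 6 (remaining 2 GB)
d10 (11 GB) → drive 7 (remaining 5 GB)
d11 (7 GB) → drive 5 (remaining 1 GB)
d12 (13 GB) → drive 8 (remaining 3 GB)
d13 (2 GB) → drive 3 (remaining 2 GB)

8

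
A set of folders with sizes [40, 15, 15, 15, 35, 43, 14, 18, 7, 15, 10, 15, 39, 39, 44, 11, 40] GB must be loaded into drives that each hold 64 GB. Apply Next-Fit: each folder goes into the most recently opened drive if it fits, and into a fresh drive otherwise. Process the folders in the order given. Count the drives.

drive 1: place 40 GB, 24 GB left
drive 1: place 15 GB, 9 GB left
drive 2: place 15 GB, 49 GB left
drive 2: place 15 GB, 34 GB left
drive 3: place 35 GB, 29 GB left
drive 4: place 43 GB, 21 GB left
drive 4: place 14 GB, 7 GB left
drive 5: place 18 GB, 46 GB left
drive 5: place 7 GB, 39 GB left
drive 5: place 15 GB, 24 GB left
drive 5: place 10 GB, 14 GB left
drive 6: place 15 GB, 49 GB left
drive 6: place 39 GB, 10 GB left
drive 7: place 39 GB, 25 GB left
drive 8: place 44 GB, 20 GB left
drive 8: place 11 GB, 9 GB left
drive 9: place 40 GB, 24 GB left

9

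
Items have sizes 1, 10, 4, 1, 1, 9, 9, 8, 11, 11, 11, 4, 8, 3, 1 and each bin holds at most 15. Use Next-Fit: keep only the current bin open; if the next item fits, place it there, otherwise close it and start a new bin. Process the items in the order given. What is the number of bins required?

8 bins

bin 1: place 1, 14 left
bin 1: place 10, 4 left
bin 1: place 4, 0 left
bin 2: place 1, 14 left
bin 2: place 1, 13 left
bin 2: place 9, 4 left
bin 3: place 9, 6 left
bin 4: place 8, 7 left
bin 5: place 11, 4 left
bin 6: place 11, 4 left
bin 7: place 11, 4 left
bin 7: place 4, 0 left
bin 8: place 8, 7 left
bin 8: place 3, 4 left
bin 8: place 1, 3 left
Final bins: [1,10,4] [1,1,9] [9] [8] [11] [11] [11,4] [8,3,1].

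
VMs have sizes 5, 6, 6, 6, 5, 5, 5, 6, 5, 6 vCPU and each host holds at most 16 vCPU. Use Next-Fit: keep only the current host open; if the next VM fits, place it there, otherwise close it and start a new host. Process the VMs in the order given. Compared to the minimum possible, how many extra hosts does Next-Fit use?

Next-Fit: [5,6] [6,6] [5,5,5] [6,5] [6] → 5 hosts.
Total size 55 vCPU; any packing needs at least ⌈55/16⌉ = 4 hosts.
An optimal packing achieves that bound: [6,6] [6,6] [6,5,5] [5,5,5] → 4 hosts.
Excess: 5 − 4 = 1.

1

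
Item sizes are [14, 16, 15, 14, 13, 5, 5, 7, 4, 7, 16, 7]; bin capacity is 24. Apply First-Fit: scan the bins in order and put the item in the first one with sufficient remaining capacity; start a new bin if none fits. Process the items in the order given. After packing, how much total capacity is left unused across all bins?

21

14 → bin 1 (remaining 10)
16 → bin 2 (remaining 8)
15 → bin 3 (remaining 9)
14 → bin 4 (remaining 10)
13 → bin 5 (remaining 11)
5 → bin 1 (remaining 5)
5 → bin 1 (remaining 0)
7 → bin 2 (remaining 1)
4 → bin 3 (remaining 5)
7 → bin 4 (remaining 3)
16 → bin 6 (remaining 8)
7 → bin 5 (remaining 4)
6 bins × 24 = 144; used 123; unused 21.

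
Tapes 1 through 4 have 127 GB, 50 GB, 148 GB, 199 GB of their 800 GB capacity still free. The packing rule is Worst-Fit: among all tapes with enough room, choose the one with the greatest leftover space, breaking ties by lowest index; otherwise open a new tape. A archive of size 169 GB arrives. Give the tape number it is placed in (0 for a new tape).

Tapes with room: tape 4 (199 GB).
Most room is tape 4 with 199 GB free.

4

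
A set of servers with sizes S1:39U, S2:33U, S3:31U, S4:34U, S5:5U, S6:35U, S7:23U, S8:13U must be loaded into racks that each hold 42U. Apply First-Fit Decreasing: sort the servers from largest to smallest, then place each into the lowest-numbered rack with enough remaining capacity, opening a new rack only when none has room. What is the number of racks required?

6

Sorted descending: 39, 35, 34, 33, 31, 23, 13, 5.
39U → rack 1 (remaining 3U)
35U → rack 2 (remaining 7U)
34U → rack 3 (remaining 8U)
33U → rack 4 (remaining 9U)
31U → rack 5 (remaining 11U)
23U → rack 6 (remaining 19U)
13U → rack 6 (remaining 6U)
5U → rack 2 (remaining 2U)
Final racks: [39] [35,5] [34] [33] [31] [23,13].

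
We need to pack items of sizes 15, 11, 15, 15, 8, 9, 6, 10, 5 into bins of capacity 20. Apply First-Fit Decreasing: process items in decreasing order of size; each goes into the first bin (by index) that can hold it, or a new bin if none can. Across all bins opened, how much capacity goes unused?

26

Sorted descending: 15, 15, 15, 11, 10, 9, 8, 6, 5.
Put 15 in bin 1; 5 remain.
Put 15 in bin 2; 5 remain.
Put 15 in bin 3; 5 remain.
Put 11 in bin 4; 9 remain.
Put 10 in bin 5; 10 remain.
Put 9 in bin 4; 0 remain.
Put 8 in bin 5; 2 remain.
Put 6 in bin 6; 14 remain.
Put 5 in bin 1; 0 remain.
6 bins × 20 = 120; used 94; unused 26.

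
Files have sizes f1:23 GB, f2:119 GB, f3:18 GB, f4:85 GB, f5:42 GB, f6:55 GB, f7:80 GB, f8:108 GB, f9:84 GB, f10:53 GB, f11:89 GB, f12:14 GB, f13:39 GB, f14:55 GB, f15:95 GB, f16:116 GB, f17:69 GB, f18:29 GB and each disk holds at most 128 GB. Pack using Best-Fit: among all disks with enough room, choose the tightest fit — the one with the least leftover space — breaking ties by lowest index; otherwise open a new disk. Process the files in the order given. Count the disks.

Put f1 (23 GB) in disk 1; 105 GB remain.
Put f2 (119 GB) in disk 2; 9 GB remain.
Put f3 (18 GB) in disk 1; 87 GB remain.
Put f4 (85 GB) in disk 1; 2 GB remain.
Put f5 (42 GB) in disk 3; 86 GB remain.
Put f6 (55 GB) in disk 3; 31 GB remain.
Put f7 (80 GB) in disk 4; 48 GB remain.
Put f8 (108 GB) in disk 5; 20 GB remain.
Put f9 (84 GB) in disk 6; 44 GB remain.
Put f10 (53 GB) in disk 7; 75 GB remain.
Put f11 (89 GB) in disk 8; 39 GB remain.
Put f12 (14 GB) in disk 5; 6 GB remain.
Put f13 (39 GB) in disk 8; 0 GB remain.
Put f14 (55 GB) in disk 7; 20 GB remain.
Put f15 (95 GB) in disk 9; 33 GB remain.
Put f16 (116 GB) in disk 10; 12 GB remain.
Put f17 (69 GB) in disk 11; 59 GB remain.
Put f18 (29 GB) in disk 3; 2 GB remain.
Final disks: [23,18,85] [119] [42,55,29] [80] [108,14] [84] [53,55] [89,39] [95] [116] [69].

11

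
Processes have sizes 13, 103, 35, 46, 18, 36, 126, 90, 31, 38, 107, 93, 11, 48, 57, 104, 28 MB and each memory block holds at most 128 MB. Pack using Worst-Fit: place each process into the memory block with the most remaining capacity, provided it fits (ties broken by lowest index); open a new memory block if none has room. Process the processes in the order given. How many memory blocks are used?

9

memory block 1: place 13 MB, 115 MB left
memory block 1: place 103 MB, 12 MB left
memory block 2: place 35 MB, 93 MB left
memory block 2: place 46 MB, 47 MB left
memory block 2: place 18 MB, 29 MB left
memory block 3: place 36 MB, 92 MB left
memory block 4: place 126 MB, 2 MB left
memory block 3: place 90 MB, 2 MB left
memory block 5: place 31 MB, 97 MB left
memory block 5: place 38 MB, 59 MB left
memory block 6: place 107 MB, 21 MB left
memory block 7: place 93 MB, 35 MB left
memory block 5: place 11 MB, 48 MB left
memory block 5: place 48 MB, 0 MB left
memory block 8: place 57 MB, 71 MB left
memory block 9: place 104 MB, 24 MB left
memory block 8: place 28 MB, 43 MB left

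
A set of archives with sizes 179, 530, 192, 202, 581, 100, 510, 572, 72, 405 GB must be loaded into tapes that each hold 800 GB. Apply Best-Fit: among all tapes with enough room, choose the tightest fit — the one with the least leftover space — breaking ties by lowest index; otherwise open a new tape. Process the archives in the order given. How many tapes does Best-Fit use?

5 tapes

179 GB → tape 1 (remaining 621 GB)
530 GB → tape 1 (remaining 91 GB)
192 GB → tape 2 (remaining 608 GB)
202 GB → tape 2 (remaining 406 GB)
581 GB → tape 3 (remaining 219 GB)
100 GB → tape 3 (remaining 119 GB)
510 GB → tape 4 (remaining 290 GB)
572 GB → tape 5 (remaining 228 GB)
72 GB → tape 1 (remaining 19 GB)
405 GB → tape 2 (remaining 1 GB)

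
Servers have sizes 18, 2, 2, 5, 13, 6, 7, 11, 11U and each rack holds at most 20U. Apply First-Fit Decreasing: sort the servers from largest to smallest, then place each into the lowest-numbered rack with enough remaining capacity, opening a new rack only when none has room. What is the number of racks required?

4 racks

Sorted descending: 18, 13, 11, 11, 7, 6, 5, 2, 2.
Put 18U in rack 1; 2U remain.
Put 13U in rack 2; 7U remain.
Put 11U in rack 3; 9U remain.
Put 11U in rack 4; 9U remain.
Put 7U in rack 2; 0U remain.
Put 6U in rack 3; 3U remain.
Put 5U in rack 4; 4U remain.
Put 2U in rack 1; 0U remain.
Put 2U in rack 3; 1U remain.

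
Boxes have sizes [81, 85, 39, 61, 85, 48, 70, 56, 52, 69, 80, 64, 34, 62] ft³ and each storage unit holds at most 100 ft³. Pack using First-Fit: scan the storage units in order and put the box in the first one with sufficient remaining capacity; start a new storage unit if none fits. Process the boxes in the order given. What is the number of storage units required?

Put 81 ft³ in storage unit 1; 19 ft³ remain.
Put 85 ft³ in storage unit 2; 15 ft³ remain.
Put 39 ft³ in storage unit 3; 61 ft³ remain.
Put 61 ft³ in storage unit 3; 0 ft³ remain.
Put 85 ft³ in storage unit 4; 15 ft³ remain.
Put 48 ft³ in storage unit 5; 52 ft³ remain.
Put 70 ft³ in storage unit 6; 30 ft³ remain.
Put 56 ft³ in storage unit 7; 44 ft³ remain.
Put 52 ft³ in storage unit 5; 0 ft³ remain.
Put 69 ft³ in storage unit 8; 31 ft³ remain.
Put 80 ft³ in storage unit 9; 20 ft³ remain.
Put 64 ft³ in storage unit 10; 36 ft³ remain.
Put 34 ft³ in storage unit 7; 10 ft³ remain.
Put 62 ft³ in storage unit 11; 38 ft³ remain.

11 storage units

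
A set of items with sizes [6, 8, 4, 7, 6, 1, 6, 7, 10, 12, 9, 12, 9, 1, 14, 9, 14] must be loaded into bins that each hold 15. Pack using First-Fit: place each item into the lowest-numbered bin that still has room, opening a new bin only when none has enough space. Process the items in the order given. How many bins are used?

12

6 → bin 1 (remaining 9)
8 → bin 1 (remaining 1)
4 → bin 2 (remaining 11)
7 → bin 2 (remaining 4)
6 → bin 3 (remaining 9)
1 → bin 1 (remaining 0)
6 → bin 3 (remaining 3)
7 → bin 4 (remaining 8)
10 → bin 5 (remaining 5)
12 → bin 6 (remaining 3)
9 → bin 7 (remaining 6)
12 → bin 8 (remaining 3)
9 → bin 9 (remaining 6)
1 → bin 2 (remaining 3)
14 → bin 10 (remaining 1)
9 → bin 11 (remaining 6)
14 → bin 12 (remaining 1)
Final bins: [6,8,1] [4,7,1] [6,6] [7] [10] [12] [9] [12] [9] [14] [9] [14].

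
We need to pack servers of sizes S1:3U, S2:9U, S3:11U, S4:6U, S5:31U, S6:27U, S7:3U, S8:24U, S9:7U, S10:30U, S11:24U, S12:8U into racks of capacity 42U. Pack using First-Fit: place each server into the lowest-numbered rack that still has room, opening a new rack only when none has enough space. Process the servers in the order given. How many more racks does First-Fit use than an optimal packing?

First-Fit: [3,9,11,6,3,7] [31,8] [27] [24] [30] [24] → 6 racks.
Total size 183U; any packing needs at least ⌈183/42⌉ = 5 racks.
An optimal packing achieves that bound: [31,11] [30,9,3] [27,8,7] [24,6,3] [24] → 5 racks.
Excess: 6 − 5 = 1.

1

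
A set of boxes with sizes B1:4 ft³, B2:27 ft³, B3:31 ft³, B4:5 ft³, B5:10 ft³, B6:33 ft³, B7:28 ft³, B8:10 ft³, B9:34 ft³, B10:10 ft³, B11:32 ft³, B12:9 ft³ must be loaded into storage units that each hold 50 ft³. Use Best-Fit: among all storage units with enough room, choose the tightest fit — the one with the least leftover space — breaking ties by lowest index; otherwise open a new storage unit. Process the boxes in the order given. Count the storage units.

6

B1 (4 ft³) → storage unit 1 (remaining 46 ft³)
B2 (27 ft³) → storage unit 1 (remaining 19 ft³)
B3 (31 ft³) → storage unit 2 (remaining 19 ft³)
B4 (5 ft³) → storage unit 1 (remaining 14 ft³)
B5 (10 ft³) → storage unit 1 (remaining 4 ft³)
B6 (33 ft³) → storage unit 3 (remaining 17 ft³)
B7 (28 ft³) → storage unit 4 (remaining 22 ft³)
B8 (10 ft³) → storage unit 3 (remaining 7 ft³)
B9 (34 ft³) → storage unit 5 (remaining 16 ft³)
B10 (10 ft³) → storage unit 5 (remaining 6 ft³)
B11 (32 ft³) → storage unit 6 (remaining 18 ft³)
B12 (9 ft³) → storage unit 6 (remaining 9 ft³)
Final storage units: [4,27,5,10] [31] [33,10] [28] [34,10] [32,9].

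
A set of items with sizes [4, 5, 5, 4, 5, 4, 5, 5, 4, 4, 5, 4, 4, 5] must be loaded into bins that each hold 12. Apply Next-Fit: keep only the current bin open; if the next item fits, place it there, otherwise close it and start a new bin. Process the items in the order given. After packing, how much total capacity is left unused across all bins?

21

Put 4 in bin 1; 8 remain.
Put 5 in bin 1; 3 remain.
Put 5 in bin 2; 7 remain.
Put 4 in bin 2; 3 remain.
Put 5 in bin 3; 7 remain.
Put 4 in bin 3; 3 remain.
Put 5 in bin 4; 7 remain.
Put 5 in bin 4; 2 remain.
Put 4 in bin 5; 8 remain.
Put 4 in bin 5; 4 remain.
Put 5 in bin 6; 7 remain.
Put 4 in bin 6; 3 remain.
Put 4 in bin 7; 8 remain.
Put 5 in bin 7; 3 remain.
7 bins × 12 = 84; used 63; unused 21.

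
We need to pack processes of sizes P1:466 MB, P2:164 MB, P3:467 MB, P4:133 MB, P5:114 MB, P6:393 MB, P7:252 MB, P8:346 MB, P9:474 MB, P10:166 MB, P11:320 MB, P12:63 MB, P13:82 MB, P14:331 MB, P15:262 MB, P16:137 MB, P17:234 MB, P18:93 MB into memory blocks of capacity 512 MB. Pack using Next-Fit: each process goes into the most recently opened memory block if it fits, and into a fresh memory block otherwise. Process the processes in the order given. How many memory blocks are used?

Put P1 (466 MB) in memory block 1; 46 MB remain.
Put P2 (164 MB) in memory block 2; 348 MB remain.
Put P3 (467 MB) in memory block 3; 45 MB remain.
Put P4 (133 MB) in memory block 4; 379 MB remain.
Put P5 (114 MB) in memory block 4; 265 MB remain.
Put P6 (393 MB) in memory block 5; 119 MB remain.
Put P7 (252 MB) in memory block 6; 260 MB remain.
Put P8 (346 MB) in memory block 7; 166 MB remain.
Put P9 (474 MB) in memory block 8; 38 MB remain.
Put P10 (166 MB) in memory block 9; 346 MB remain.
Put P11 (320 MB) in memory block 9; 26 MB remain.
Put P12 (63 MB) in memory block 10; 449 MB remain.
Put P13 (82 MB) in memory block 10; 367 MB remain.
Put P14 (331 MB) in memory block 10; 36 MB remain.
Put P15 (262 MB) in memory block 11; 250 MB remain.
Put P16 (137 MB) in memory block 11; 113 MB remain.
Put P17 (234 MB) in memory block 12; 278 MB remain.
Put P18 (93 MB) in memory block 12; 185 MB remain.

12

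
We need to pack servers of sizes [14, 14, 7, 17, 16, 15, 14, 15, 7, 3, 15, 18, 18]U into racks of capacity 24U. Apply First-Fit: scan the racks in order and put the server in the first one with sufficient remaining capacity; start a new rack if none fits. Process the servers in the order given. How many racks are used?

10

Put 14U in rack 1; 10U remain.
Put 14U in rack 2; 10U remain.
Put 7U in rack 1; 3U remain.
Put 17U in rack 3; 7U remain.
Put 16U in rack 4; 8U remain.
Put 15U in rack 5; 9U remain.
Put 14U in rack 6; 10U remain.
Put 15U in rack 7; 9U remain.
Put 7U in rack 2; 3U remain.
Put 3U in rack 1; 0U remain.
Put 15U in rack 8; 9U remain.
Put 18U in rack 9; 6U remain.
Put 18U in rack 10; 6U remain.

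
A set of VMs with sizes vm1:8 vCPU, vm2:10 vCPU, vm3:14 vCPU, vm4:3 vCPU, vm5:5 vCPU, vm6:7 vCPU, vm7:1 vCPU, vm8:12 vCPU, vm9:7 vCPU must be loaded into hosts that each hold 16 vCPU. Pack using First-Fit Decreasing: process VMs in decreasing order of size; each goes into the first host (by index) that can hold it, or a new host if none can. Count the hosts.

5

Sorted descending: 14, 12, 10, 8, 7, 7, 5, 3, 1.
14 vCPU → host 1 (remaining 2 vCPU)
12 vCPU → host 2 (remaining 4 vCPU)
10 vCPU → host 3 (remaining 6 vCPU)
8 vCPU → host 4 (remaining 8 vCPU)
7 vCPU → host 4 (remaining 1 vCPU)
7 vCPU → host 5 (remaining 9 vCPU)
5 vCPU → host 3 (remaining 1 vCPU)
3 vCPU → host 2 (remaining 1 vCPU)
1 vCPU → host 1 (remaining 1 vCPU)
Final hosts: [14,1] [12,3] [10,5] [8,7] [7].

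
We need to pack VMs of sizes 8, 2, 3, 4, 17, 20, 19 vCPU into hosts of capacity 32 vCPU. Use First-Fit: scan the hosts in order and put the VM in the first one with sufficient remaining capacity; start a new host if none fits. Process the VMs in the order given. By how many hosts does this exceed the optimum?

1

First-Fit: [8,2,3,4] [17] [20] [19] → 4 hosts.
Total size 73 vCPU; any packing needs at least ⌈73/32⌉ = 3 hosts.
An optimal packing achieves that bound: [20,8,4] [19,3,2] [17] → 3 hosts.
Excess: 4 − 3 = 1.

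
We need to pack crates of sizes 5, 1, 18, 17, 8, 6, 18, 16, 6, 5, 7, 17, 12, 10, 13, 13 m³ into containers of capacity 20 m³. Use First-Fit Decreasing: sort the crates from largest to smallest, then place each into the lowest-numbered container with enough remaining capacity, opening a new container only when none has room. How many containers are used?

Sorted descending: 18, 18, 17, 17, 16, 13, 13, 12, 10, 8, 7, 6, 6, 5, 5, 1.
Put 18 m³ in container 1; 2 m³ remain.
Put 18 m³ in container 2; 2 m³ remain.
Put 17 m³ in container 3; 3 m³ remain.
Put 17 m³ in container 4; 3 m³ remain.
Put 16 m³ in container 5; 4 m³ remain.
Put 13 m³ in container 6; 7 m³ remain.
Put 13 m³ in container 7; 7 m³ remain.
Put 12 m³ in container 8; 8 m³ remain.
Put 10 m³ in container 9; 10 m³ remain.
Put 8 m³ in container 8; 0 m³ remain.
Put 7 m³ in container 6; 0 m³ remain.
Put 6 m³ in container 7; 1 m³ remain.
Put 6 m³ in container 9; 4 m³ remain.
Put 5 m³ in container 10; 15 m³ remain.
Put 5 m³ in container 10; 10 m³ remain.
Put 1 m³ in container 1; 1 m³ remain.
Final containers: [18,1] [18] [17] [17] [16] [13,7] [13,6] [12,8] [10,6] [5,5].

10 containers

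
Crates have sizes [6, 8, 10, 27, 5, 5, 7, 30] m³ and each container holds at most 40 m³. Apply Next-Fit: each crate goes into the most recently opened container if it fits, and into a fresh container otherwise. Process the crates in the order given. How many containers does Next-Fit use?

Put 6 m³ in container 1; 34 m³ remain.
Put 8 m³ in container 1; 26 m³ remain.
Put 10 m³ in container 1; 16 m³ remain.
Put 27 m³ in container 2; 13 m³ remain.
Put 5 m³ in container 2; 8 m³ remain.
Put 5 m³ in container 2; 3 m³ remain.
Put 7 m³ in container 3; 33 m³ remain.
Put 30 m³ in container 3; 3 m³ remain.

3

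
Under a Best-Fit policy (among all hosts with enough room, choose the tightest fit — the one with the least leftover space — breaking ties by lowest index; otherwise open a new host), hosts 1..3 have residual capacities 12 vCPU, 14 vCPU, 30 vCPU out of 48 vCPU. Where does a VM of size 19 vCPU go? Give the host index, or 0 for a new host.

Hosts with room: host 3 (30 vCPU).
Tightest fit is host 3 with 30 vCPU free.

3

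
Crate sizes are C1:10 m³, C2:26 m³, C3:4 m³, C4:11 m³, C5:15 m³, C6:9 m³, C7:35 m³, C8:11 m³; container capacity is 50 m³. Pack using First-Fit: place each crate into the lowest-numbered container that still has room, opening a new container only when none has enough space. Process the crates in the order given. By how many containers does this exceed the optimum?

0

First-Fit: [10,26,4,9] [11,15,11] [35] → 3 containers.
Total size 121 m³; any packing needs at least ⌈121/50⌉ = 3 containers.
So 3 is already optimal.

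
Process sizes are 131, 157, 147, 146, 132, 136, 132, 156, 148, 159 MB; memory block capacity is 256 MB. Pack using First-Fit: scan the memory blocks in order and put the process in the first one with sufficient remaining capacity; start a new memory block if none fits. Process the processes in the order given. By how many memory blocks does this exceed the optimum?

0

First-Fit: [131] [157] [147] [146] [132] [136] [132] [156] [148] [159] → 10 memory blocks.
10 processes exceed 128 MB (half the capacity), and no two of those can share a memory block, so at least 10 memory blocks are needed.
So 10 is already optimal.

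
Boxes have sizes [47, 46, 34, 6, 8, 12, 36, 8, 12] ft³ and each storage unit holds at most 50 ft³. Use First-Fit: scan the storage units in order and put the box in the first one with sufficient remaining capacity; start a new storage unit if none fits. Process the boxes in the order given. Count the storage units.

Put 47 ft³ in storage unit 1; 3 ft³ remain.
Put 46 ft³ in storage unit 2; 4 ft³ remain.
Put 34 ft³ in storage unit 3; 16 ft³ remain.
Put 6 ft³ in storage unit 3; 10 ft³ remain.
Put 8 ft³ in storage unit 3; 2 ft³ remain.
Put 12 ft³ in storage unit 4; 38 ft³ remain.
Put 36 ft³ in storage unit 4; 2 ft³ remain.
Put 8 ft³ in storage unit 5; 42 ft³ remain.
Put 12 ft³ in storage unit 5; 30 ft³ remain.
Final storage units: [47] [46] [34,6,8] [12,36] [8,12].

5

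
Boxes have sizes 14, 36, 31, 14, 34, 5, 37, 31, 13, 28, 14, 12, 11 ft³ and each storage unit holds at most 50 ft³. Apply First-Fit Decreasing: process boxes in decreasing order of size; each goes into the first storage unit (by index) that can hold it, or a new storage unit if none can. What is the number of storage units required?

6

Sorted descending: 37, 36, 34, 31, 31, 28, 14, 14, 14, 13, 12, 11, 5.
Put 37 ft³ in storage unit 1; 13 ft³ remain.
Put 36 ft³ in storage unit 2; 14 ft³ remain.
Put 34 ft³ in storage unit 3; 16 ft³ remain.
Put 31 ft³ in storage unit 4; 19 ft³ remain.
Put 31 ft³ in storage unit 5; 19 ft³ remain.
Put 28 ft³ in storage unit 6; 22 ft³ remain.
Put 14 ft³ in storage unit 2; 0 ft³ remain.
Put 14 ft³ in storage unit 3; 2 ft³ remain.
Put 14 ft³ in storage unit 4; 5 ft³ remain.
Put 13 ft³ in storage unit 1; 0 ft³ remain.
Put 12 ft³ in storage unit 5; 7 ft³ remain.
Put 11 ft³ in storage unit 6; 11 ft³ remain.
Put 5 ft³ in storage unit 4; 0 ft³ remain.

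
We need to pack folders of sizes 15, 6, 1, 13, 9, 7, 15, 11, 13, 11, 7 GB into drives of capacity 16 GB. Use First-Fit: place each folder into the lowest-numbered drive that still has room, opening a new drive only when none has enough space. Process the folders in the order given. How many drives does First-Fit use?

8

drive 1: place 15 GB, 1 GB left
drive 2: place 6 GB, 10 GB left
drive 1: place 1 GB, 0 GB left
drive 3: place 13 GB, 3 GB left
drive 2: place 9 GB, 1 GB left
drive 4: place 7 GB, 9 GB left
drive 5: place 15 GB, 1 GB left
drive 6: place 11 GB, 5 GB left
drive 7: place 13 GB, 3 GB left
drive 8: place 11 GB, 5 GB left
drive 4: place 7 GB, 2 GB left
Final drives: [15,1] [6,9] [13] [7,7] [15] [11] [13] [11].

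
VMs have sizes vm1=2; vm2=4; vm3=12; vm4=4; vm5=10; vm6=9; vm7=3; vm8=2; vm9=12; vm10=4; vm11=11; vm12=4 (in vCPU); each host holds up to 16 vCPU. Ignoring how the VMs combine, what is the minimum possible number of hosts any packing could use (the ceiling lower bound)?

5 hosts

Total size = 2 + 4 + 12 + 4 + 10 + 9 + 3 + 2 + 12 + 4 + 11 + 4 = 77 vCPU.
⌈77 / 16⌉ = 5.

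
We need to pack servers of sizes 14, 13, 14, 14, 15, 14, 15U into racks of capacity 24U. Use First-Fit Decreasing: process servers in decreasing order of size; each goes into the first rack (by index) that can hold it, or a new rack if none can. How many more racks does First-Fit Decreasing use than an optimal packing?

0

First-Fit Decreasing: [15] [15] [14] [14] [14] [14] [13] → 7 racks.
7 servers exceed 12U (half the capacity), and no two of those can share a rack, so at least 7 racks are needed.
So 7 is already optimal.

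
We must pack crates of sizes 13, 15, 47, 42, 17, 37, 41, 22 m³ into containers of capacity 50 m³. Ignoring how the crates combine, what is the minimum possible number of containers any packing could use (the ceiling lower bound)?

5

Total size = 13 + 15 + 47 + 42 + 17 + 37 + 41 + 22 = 234 m³.
⌈234 / 50⌉ = 5.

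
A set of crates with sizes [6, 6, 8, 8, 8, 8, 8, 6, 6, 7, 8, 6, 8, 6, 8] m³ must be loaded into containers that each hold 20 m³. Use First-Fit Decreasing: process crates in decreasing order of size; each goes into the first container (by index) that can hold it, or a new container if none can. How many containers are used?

Sorted descending: 8, 8, 8, 8, 8, 8, 8, 8, 7, 6, 6, 6, 6, 6, 6.
Put 8 m³ in container 1; 12 m³ remain.
Put 8 m³ in container 1; 4 m³ remain.
Put 8 m³ in container 2; 12 m³ remain.
Put 8 m³ in container 2; 4 m³ remain.
Put 8 m³ in container 3; 12 m³ remain.
Put 8 m³ in container 3; 4 m³ remain.
Put 8 m³ in container 4; 12 m³ remain.
Put 8 m³ in container 4; 4 m³ remain.
Put 7 m³ in container 5; 13 m³ remain.
Put 6 m³ in container 5; 7 m³ remain.
Put 6 m³ in container 5; 1 m³ remain.
Put 6 m³ in container 6; 14 m³ remain.
Put 6 m³ in container 6; 8 m³ remain.
Put 6 m³ in container 6; 2 m³ remain.
Put 6 m³ in container 7; 14 m³ remain.

7 containers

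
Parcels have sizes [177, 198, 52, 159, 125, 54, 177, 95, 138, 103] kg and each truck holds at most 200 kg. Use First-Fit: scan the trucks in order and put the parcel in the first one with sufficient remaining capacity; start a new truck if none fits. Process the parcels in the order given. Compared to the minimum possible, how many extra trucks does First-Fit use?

1

First-Fit: [177] [198] [52,125] [159] [54,95] [177] [138] [103] → 8 trucks.
Total size 1278 kg; any packing needs at least ⌈1278/200⌉ = 7 trucks.
An optimal packing achieves that bound: [198] [177] [177] [159] [138,54] [125,52] [103,95] → 7 trucks.
Excess: 8 − 7 = 1.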